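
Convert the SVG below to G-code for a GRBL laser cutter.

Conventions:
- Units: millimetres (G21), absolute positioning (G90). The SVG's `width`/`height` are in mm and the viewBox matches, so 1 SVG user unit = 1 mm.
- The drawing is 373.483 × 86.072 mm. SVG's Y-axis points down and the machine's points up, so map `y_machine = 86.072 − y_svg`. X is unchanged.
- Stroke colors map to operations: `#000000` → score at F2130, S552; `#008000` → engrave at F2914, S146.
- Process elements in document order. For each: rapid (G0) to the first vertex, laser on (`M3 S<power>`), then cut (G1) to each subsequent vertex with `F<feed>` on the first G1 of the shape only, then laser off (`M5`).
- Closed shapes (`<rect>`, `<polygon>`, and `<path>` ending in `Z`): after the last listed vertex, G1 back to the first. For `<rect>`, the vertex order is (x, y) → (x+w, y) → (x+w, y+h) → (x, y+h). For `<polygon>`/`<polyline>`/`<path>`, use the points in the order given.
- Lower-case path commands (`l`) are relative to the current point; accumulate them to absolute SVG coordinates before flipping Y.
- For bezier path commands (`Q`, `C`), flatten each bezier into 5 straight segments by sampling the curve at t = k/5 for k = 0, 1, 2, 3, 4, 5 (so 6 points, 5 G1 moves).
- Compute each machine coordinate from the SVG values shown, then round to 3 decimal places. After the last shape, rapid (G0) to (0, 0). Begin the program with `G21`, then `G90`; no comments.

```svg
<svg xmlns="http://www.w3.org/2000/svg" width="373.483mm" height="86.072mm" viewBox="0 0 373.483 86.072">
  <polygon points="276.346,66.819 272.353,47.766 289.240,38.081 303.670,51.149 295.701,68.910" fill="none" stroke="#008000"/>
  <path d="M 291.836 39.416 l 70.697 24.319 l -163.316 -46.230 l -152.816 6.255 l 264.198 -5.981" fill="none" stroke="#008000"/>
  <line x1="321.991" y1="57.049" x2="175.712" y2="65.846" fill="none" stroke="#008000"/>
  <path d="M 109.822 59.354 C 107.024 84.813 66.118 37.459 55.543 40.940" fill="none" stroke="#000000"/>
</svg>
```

viewBox `0 0 373.483 86.072` with mm width/height → 1 unit = 1 mm. Flip: y_m = 86.072 − y_svg.

**Shape 1** — `<polygon>` regular polygon, stroke `#008000` → engrave (S146, F2914). Machine vertices: (276.346,19.253) → (272.353,38.306) → (289.240,47.991) → (303.670,34.923) → (295.701,17.162) → (276.346,19.253). Closed: final G1 returns to the first vertex.

**Shape 2** — `<path>` open polyline, stroke `#008000` → engrave (S146, F2914). Machine vertices: (291.836,46.656) → (362.533,22.337) → (199.217,68.567) → (46.401,62.312) → (310.599,68.293). Open path.

**Shape 3** — `<line>` line segment, stroke `#008000` → engrave (S146, F2914). Machine vertices: (321.991,29.023) → (175.712,20.226). Open path.

**Shape 4** — `<path>` cubic bezier, stroke `#000000` → score (S552, F2130). Control points (SVG): P0=(109.822,59.354), P1=(107.024,84.813), P2=(66.118,37.459), P3=(55.543,40.940); sampled at t=k/5. Machine vertices: (109.822,26.718) → (104.118,19.191) → (92.553,23.204) → (78.412,32.822) → (64.980,42.110) → (55.543,45.132). Open path.

G21
G90
G0 X276.346 Y19.253
M3 S146
G1 X272.353 Y38.306 F2914
G1 X289.240 Y47.991
G1 X303.670 Y34.923
G1 X295.701 Y17.162
G1 X276.346 Y19.253
M5
G0 X291.836 Y46.656
M3 S146
G1 X362.533 Y22.337 F2914
G1 X199.217 Y68.567
G1 X46.401 Y62.312
G1 X310.599 Y68.293
M5
G0 X321.991 Y29.023
M3 S146
G1 X175.712 Y20.226 F2914
M5
G0 X109.822 Y26.718
M3 S552
G1 X104.118 Y19.191 F2130
G1 X92.553 Y23.204
G1 X78.412 Y32.822
G1 X64.980 Y42.110
G1 X55.543 Y45.132
M5
G0 X0.000 Y0.000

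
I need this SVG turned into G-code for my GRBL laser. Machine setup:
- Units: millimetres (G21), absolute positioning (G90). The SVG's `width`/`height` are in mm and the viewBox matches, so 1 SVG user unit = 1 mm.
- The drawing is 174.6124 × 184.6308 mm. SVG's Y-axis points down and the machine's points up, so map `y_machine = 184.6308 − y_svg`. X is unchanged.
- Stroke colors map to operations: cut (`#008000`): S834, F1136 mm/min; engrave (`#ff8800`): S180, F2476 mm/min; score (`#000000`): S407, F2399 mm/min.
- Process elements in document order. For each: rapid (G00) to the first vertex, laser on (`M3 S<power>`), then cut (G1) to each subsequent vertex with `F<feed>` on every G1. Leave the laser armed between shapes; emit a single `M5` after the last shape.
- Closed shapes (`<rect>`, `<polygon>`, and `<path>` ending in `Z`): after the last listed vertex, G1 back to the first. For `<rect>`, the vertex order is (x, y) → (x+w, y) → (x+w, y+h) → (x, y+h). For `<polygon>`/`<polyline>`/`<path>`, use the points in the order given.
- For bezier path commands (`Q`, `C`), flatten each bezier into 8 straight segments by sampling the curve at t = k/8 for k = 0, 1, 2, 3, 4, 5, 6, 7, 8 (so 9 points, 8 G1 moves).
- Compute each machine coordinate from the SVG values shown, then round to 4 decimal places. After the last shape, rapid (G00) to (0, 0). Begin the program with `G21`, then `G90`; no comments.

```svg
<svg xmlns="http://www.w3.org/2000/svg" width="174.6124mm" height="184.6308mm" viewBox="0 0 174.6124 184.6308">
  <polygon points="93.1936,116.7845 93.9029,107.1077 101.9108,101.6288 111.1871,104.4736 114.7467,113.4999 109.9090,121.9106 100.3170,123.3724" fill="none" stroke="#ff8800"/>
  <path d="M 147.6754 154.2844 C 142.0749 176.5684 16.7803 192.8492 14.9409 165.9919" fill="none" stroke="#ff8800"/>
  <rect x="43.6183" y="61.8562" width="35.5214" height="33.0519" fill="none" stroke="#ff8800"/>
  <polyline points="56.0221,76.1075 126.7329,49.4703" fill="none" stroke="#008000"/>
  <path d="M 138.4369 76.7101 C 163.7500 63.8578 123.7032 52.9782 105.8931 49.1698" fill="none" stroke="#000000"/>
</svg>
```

G21
G90
G00 X93.1936 Y67.8463
M3 S180
G1 X93.9029 Y77.5231 F2476
G1 X101.9108 Y83.0020 F2476
G1 X111.1871 Y80.1572 F2476
G1 X114.7467 Y71.1309 F2476
G1 X109.9090 Y62.7202 F2476
G1 X100.3170 Y61.2584 F2476
G1 X93.1936 Y67.8463 F2476
G00 X147.6754 Y30.3464
M3 S180
G1 X140.4395 Y22.3438 F2476
G1 X124.8316 Y15.3392 F2476
G1 X103.7012 Y9.7678 F2476
G1 X79.8977 Y6.0647 F2476
G1 X56.2706 Y4.6650 F2476
G1 X35.6691 Y6.0041 F2476
G1 X20.9427 Y10.5170 F2476
G1 X14.9409 Y18.6389 F2476
G00 X43.6183 Y122.7746
M3 S180
G1 X79.1397 Y122.7746 F2476
G1 X79.1397 Y89.7227 F2476
G1 X43.6183 Y89.7227 F2476
G1 X43.6183 Y122.7746 F2476
G00 X56.0221 Y108.5233
M3 S834
G1 X126.7329 Y135.1605 F1136
G00 X138.4369 Y107.9207
M3 S407
G1 X145.0367 Y112.6379 F2399
G1 X146.5354 Y117.1104 F2399
G1 X143.9598 Y121.2784 F2399
G1 X138.3362 Y125.0823 F2399
G1 X130.6912 Y128.4623 F2399
G1 X122.0514 Y131.3585 F2399
G1 X113.4431 Y133.7113 F2399
G1 X105.8931 Y135.4610 F2399
M5
G00 X0.0000 Y0.0000

1 u = 1 mm; y_m = 184.6308 − y.

[1] `<polygon>` regular polygon, #ff8800→engrave S180 F2476: (93.1936,67.8463) → (93.9029,77.5231) → (101.9108,83.0020) → (111.1871,80.1572) → (114.7467,71.1309) → (109.9090,62.7202) → (100.3170,61.2584) → (93.1936,67.8463) (closed)

[2] `<path>` cubic bezier, #ff8800→engrave S180 F2476: (147.6754,30.3464) → (140.4395,22.3438) → (124.8316,15.3392) → (103.7012,9.7678) → (79.8977,6.0647) → (56.2706,4.6650) → (35.6691,6.0041) → (20.9427,10.5170) → (14.9409,18.6389)

[3] `<rect>` rectangle, #ff8800→engrave S180 F2476: (43.6183,122.7746) → (79.1397,122.7746) → (79.1397,89.7227) → (43.6183,89.7227) → (43.6183,122.7746) (closed)

[4] `<polyline>` line segment, #008000→cut S834 F1136: (56.0221,108.5233) → (126.7329,135.1605)

[5] `<path>` cubic bezier, #000000→score S407 F2399: (138.4369,107.9207) → (145.0367,112.6379) → (146.5354,117.1104) → (143.9598,121.2784) → (138.3362,125.0823) → (130.6912,128.4623) → (122.0514,131.3585) → (113.4431,133.7113) → (105.8931,135.4610)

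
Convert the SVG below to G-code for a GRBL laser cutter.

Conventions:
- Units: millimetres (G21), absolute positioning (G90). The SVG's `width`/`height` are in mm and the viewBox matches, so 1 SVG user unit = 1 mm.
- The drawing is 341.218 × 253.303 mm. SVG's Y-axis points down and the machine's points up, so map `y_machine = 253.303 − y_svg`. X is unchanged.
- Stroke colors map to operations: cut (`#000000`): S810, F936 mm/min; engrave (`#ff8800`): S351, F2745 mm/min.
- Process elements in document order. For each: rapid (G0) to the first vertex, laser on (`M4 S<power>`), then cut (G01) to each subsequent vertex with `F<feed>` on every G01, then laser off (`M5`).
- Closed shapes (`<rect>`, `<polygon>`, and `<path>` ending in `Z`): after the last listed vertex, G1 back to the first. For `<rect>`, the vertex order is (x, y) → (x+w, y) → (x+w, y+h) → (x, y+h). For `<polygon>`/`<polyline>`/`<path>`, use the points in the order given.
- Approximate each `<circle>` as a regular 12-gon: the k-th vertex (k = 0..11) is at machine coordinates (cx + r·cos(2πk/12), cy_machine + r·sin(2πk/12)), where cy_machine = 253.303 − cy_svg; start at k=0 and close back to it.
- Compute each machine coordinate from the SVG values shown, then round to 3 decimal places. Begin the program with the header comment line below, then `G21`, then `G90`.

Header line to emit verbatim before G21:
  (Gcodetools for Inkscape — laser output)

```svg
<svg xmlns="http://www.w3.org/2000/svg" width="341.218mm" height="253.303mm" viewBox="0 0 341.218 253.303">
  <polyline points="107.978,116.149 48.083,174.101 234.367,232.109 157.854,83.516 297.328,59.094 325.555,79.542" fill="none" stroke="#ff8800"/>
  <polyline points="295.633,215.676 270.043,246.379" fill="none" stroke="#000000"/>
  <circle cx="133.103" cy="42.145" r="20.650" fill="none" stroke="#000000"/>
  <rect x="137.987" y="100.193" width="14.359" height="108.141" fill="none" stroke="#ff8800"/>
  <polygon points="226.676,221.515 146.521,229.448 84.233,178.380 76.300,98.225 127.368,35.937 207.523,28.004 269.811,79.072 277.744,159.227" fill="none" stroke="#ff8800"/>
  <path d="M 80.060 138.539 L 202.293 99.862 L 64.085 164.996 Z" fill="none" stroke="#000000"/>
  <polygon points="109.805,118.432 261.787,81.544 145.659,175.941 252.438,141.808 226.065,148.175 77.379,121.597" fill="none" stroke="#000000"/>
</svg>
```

viewBox `0 0 341.218 253.303` with mm width/height → 1 unit = 1 mm. Flip: y_m = 253.303 − y_svg.

**Shape 1** — `<polyline>` open polyline, stroke `#ff8800` → engrave (S351, F2745). Machine vertices: (107.978,137.154) → (48.083,79.202) → (234.367,21.194) → (157.854,169.787) → (297.328,194.209) → (325.555,173.761). Open path.

**Shape 2** — `<polyline>` line segment, stroke `#000000` → cut (S810, F936). Machine vertices: (295.633,37.627) → (270.043,6.924). Open path.

**Shape 3** — `<circle>` circle, stroke `#000000` → cut (S810, F936). Machine vertices: (153.753,211.158) → (150.986,221.483) → (143.428,229.041) → (133.103,231.808) → (122.778,229.041) → (115.220,221.483) → (112.453,211.158) → (115.220,200.833) → (122.778,193.275) → (133.103,190.508) → (143.428,193.275) → (150.986,200.833) → (153.753,211.158). Closed: final G1 returns to the first vertex.

**Shape 4** — `<rect>` rectangle, stroke `#ff8800` → engrave (S351, F2745). Machine vertices: (137.987,153.110) → (152.346,153.110) → (152.346,44.969) → (137.987,44.969) → (137.987,153.110). Closed: final G1 returns to the first vertex.

**Shape 5** — `<polygon>` regular polygon, stroke `#ff8800` → engrave (S351, F2745). Machine vertices: (226.676,31.788) → (146.521,23.855) → (84.233,74.923) → (76.300,155.078) → (127.368,217.366) → (207.523,225.299) → (269.811,174.231) → (277.744,94.076) → (226.676,31.788). Closed: final G1 returns to the first vertex.

**Shape 6** — `<path>` closed polygon, stroke `#000000` → cut (S810, F936). Machine vertices: (80.060,114.764) → (202.293,153.441) → (64.085,88.307) → (80.060,114.764). Closed: final G1 returns to the first vertex.

**Shape 7** — `<polygon>` closed polygon, stroke `#000000` → cut (S810, F936). Machine vertices: (109.805,134.871) → (261.787,171.759) → (145.659,77.362) → (252.438,111.495) → (226.065,105.128) → (77.379,131.706) → (109.805,134.871). Closed: final G1 returns to the first vertex.

(Gcodetools for Inkscape — laser output)
G21
G90
G0 X107.978 Y137.154
M4 S351
G01 X48.083 Y79.202 F2745
G01 X234.367 Y21.194 F2745
G01 X157.854 Y169.787 F2745
G01 X297.328 Y194.209 F2745
G01 X325.555 Y173.761 F2745
M5
G0 X295.633 Y37.627
M4 S810
G01 X270.043 Y6.924 F936
M5
G0 X153.753 Y211.158
M4 S810
G01 X150.986 Y221.483 F936
G01 X143.428 Y229.041 F936
G01 X133.103 Y231.808 F936
G01 X122.778 Y229.041 F936
G01 X115.220 Y221.483 F936
G01 X112.453 Y211.158 F936
G01 X115.220 Y200.833 F936
G01 X122.778 Y193.275 F936
G01 X133.103 Y190.508 F936
G01 X143.428 Y193.275 F936
G01 X150.986 Y200.833 F936
G01 X153.753 Y211.158 F936
M5
G0 X137.987 Y153.110
M4 S351
G01 X152.346 Y153.110 F2745
G01 X152.346 Y44.969 F2745
G01 X137.987 Y44.969 F2745
G01 X137.987 Y153.110 F2745
M5
G0 X226.676 Y31.788
M4 S351
G01 X146.521 Y23.855 F2745
G01 X84.233 Y74.923 F2745
G01 X76.300 Y155.078 F2745
G01 X127.368 Y217.366 F2745
G01 X207.523 Y225.299 F2745
G01 X269.811 Y174.231 F2745
G01 X277.744 Y94.076 F2745
G01 X226.676 Y31.788 F2745
M5
G0 X80.060 Y114.764
M4 S810
G01 X202.293 Y153.441 F936
G01 X64.085 Y88.307 F936
G01 X80.060 Y114.764 F936
M5
G0 X109.805 Y134.871
M4 S810
G01 X261.787 Y171.759 F936
G01 X145.659 Y77.362 F936
G01 X252.438 Y111.495 F936
G01 X226.065 Y105.128 F936
G01 X77.379 Y131.706 F936
G01 X109.805 Y134.871 F936
M5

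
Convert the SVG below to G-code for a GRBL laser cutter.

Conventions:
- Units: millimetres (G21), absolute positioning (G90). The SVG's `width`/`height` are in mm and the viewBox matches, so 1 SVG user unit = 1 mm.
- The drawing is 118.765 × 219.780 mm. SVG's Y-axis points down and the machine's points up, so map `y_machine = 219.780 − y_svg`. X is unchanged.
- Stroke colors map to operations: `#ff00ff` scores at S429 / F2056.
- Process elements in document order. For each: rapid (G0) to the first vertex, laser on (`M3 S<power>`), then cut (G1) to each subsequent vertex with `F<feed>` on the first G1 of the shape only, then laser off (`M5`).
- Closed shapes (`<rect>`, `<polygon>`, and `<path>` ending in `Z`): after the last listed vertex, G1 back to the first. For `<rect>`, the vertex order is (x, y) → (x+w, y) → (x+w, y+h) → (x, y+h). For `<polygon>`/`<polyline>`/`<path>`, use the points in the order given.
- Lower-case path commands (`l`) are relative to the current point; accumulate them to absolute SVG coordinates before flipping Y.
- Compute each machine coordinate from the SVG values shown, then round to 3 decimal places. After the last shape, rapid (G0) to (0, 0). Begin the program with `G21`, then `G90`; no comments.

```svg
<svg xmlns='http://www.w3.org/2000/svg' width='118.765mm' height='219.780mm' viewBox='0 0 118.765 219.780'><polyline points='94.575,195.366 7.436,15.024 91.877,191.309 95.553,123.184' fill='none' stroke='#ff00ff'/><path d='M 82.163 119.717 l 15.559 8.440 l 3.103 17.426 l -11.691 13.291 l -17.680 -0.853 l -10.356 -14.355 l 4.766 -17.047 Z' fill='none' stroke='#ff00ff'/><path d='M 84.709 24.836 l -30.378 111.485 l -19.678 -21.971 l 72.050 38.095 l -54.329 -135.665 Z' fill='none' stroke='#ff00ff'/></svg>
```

viewBox `0 0 118.765 219.780` with mm width/height → 1 unit = 1 mm. Flip: y_m = 219.780 − y_svg.

**Shape 1** — `<polyline>` open polyline, stroke `#ff00ff` → score (S429, F2056). Machine vertices: (94.575,24.414) → (7.436,204.756) → (91.877,28.471) → (95.553,96.596). Open path.

**Shape 2** — `<path>` regular polygon, stroke `#ff00ff` → score (S429, F2056). Machine vertices: (82.163,100.063) → (97.722,91.623) → (100.825,74.197) → (89.134,60.906) → (71.454,61.759) → (61.098,76.114) → (65.864,93.161) → (82.163,100.063). Closed: final G1 returns to the first vertex.

**Shape 3** — `<path>` closed polygon, stroke `#ff00ff` → score (S429, F2056). Machine vertices: (84.709,194.944) → (54.331,83.459) → (34.653,105.430) → (106.703,67.335) → (52.374,203.000) → (84.709,194.944). Closed: final G1 returns to the first vertex.

G21
G90
G0 X94.575 Y24.414
M3 S429
G1 X7.436 Y204.756 F2056
G1 X91.877 Y28.471
G1 X95.553 Y96.596
M5
G0 X82.163 Y100.063
M3 S429
G1 X97.722 Y91.623 F2056
G1 X100.825 Y74.197
G1 X89.134 Y60.906
G1 X71.454 Y61.759
G1 X61.098 Y76.114
G1 X65.864 Y93.161
G1 X82.163 Y100.063
M5
G0 X84.709 Y194.944
M3 S429
G1 X54.331 Y83.459 F2056
G1 X34.653 Y105.430
G1 X106.703 Y67.335
G1 X52.374 Y203.000
G1 X84.709 Y194.944
M5
G0 X0.000 Y0.000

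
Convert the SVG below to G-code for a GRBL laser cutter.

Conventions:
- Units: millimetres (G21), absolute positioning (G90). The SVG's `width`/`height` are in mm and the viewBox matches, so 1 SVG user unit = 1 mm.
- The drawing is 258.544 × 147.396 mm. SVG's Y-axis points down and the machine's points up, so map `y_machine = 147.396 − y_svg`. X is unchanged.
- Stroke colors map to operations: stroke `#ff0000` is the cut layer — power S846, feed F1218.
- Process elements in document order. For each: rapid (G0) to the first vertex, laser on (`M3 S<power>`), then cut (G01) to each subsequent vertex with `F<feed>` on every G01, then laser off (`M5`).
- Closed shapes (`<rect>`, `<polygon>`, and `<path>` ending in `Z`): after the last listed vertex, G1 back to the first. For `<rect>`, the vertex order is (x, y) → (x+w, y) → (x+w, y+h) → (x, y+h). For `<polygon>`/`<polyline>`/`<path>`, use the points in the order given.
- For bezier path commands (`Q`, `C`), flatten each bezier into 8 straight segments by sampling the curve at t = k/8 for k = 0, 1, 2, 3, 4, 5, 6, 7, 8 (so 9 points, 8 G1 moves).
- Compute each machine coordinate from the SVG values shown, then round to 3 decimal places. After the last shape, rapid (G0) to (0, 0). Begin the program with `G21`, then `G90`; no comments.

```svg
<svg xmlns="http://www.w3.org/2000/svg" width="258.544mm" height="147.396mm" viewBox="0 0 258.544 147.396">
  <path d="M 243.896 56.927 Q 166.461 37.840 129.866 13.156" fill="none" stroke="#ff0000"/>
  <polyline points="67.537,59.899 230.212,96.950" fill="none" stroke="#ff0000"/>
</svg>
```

G21
G90
G0 X243.896 Y90.469
M3 S846
G01 X225.175 Y95.328 F1218
G01 X207.731 Y100.362 F1218
G01 X191.563 Y105.571 F1218
G01 X176.671 Y110.955 F1218
G01 X163.055 Y116.514 F1218
G01 X150.716 Y122.248 F1218
G01 X139.653 Y128.156 F1218
G01 X129.866 Y134.240 F1218
M5
G0 X67.537 Y87.497
M3 S846
G01 X230.212 Y50.446 F1218
M5
G0 X0.000 Y0.000

viewBox `0 0 258.544 147.396` with mm width/height → 1 unit = 1 mm. Flip: y_m = 147.396 − y_svg.

**Shape 1** — `<path>` quadratic bezier, stroke `#ff0000` → cut (S846, F1218). Control points (SVG): P0=(243.896,56.927), P1=(166.461,37.840), P2=(129.866,13.156); sampled at t=k/8. Machine vertices: (243.896,90.469) → (225.175,95.328) → (207.731,100.362) → (191.563,105.571) → (176.671,110.955) → (163.055,116.514) → (150.716,122.248) → (139.653,128.156) → (129.866,134.240). Open path.

**Shape 2** — `<polyline>` line segment, stroke `#ff0000` → cut (S846, F1218). Machine vertices: (67.537,87.497) → (230.212,50.446). Open path.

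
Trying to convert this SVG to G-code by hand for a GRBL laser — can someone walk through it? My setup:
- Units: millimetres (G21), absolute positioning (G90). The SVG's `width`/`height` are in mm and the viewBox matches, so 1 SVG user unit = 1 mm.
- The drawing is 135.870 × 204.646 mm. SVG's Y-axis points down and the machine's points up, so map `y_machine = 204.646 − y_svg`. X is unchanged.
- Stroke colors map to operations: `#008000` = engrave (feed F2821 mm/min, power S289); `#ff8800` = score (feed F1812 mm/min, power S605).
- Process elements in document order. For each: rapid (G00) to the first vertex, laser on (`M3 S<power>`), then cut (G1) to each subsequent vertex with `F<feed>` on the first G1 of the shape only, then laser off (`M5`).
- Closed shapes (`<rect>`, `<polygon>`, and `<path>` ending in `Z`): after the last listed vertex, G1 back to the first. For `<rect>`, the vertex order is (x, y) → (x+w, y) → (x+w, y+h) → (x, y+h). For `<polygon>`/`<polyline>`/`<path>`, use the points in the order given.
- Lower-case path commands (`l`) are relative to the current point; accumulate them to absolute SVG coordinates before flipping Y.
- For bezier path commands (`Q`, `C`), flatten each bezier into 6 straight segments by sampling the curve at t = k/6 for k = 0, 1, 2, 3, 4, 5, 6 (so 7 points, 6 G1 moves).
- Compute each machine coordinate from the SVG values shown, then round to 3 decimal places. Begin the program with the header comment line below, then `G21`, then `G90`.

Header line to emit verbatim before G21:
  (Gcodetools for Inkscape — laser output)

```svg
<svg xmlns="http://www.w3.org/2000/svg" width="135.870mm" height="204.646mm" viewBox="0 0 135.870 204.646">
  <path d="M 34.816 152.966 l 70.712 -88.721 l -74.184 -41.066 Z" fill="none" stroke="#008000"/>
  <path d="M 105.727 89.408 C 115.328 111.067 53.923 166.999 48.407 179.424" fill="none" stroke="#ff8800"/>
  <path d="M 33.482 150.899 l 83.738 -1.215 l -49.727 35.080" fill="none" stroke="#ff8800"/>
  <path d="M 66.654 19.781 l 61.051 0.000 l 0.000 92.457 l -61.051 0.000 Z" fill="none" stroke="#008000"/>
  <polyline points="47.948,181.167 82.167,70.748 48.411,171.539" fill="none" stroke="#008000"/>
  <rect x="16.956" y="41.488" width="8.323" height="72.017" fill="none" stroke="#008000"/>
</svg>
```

viewBox `0 0 135.870 204.646` with mm width/height → 1 unit = 1 mm. Flip: y_m = 204.646 − y_svg.

**Shape 1** — `<path>` closed polygon, stroke `#008000` → engrave (S289, F2821). Machine vertices: (34.816,51.680) → (105.528,140.401) → (31.344,181.467) → (34.816,51.680). Closed: final G1 returns to the first vertex.

**Shape 2** — `<path>` cubic bezier, stroke `#ff8800` → score (S605, F1812). Control points (SVG): P0=(105.727,89.408), P1=(115.328,111.067), P2=(53.923,166.999), P3=(48.407,179.424); sampled at t=k/6. Machine vertices: (105.727,115.238) → (105.198,101.913) → (96.359,85.035) → (82.736,66.767) → (67.853,49.269) → (55.235,34.700) → (48.407,25.222). Open path.

**Shape 3** — `<path>` open polyline, stroke `#ff8800` → score (S605, F1812). Machine vertices: (33.482,53.747) → (117.220,54.962) → (67.493,19.882). Open path.

**Shape 4** — `<path>` rectangle, stroke `#008000` → engrave (S289, F2821). Machine vertices: (66.654,184.865) → (127.705,184.865) → (127.705,92.408) → (66.654,92.408) → (66.654,184.865). Closed: final G1 returns to the first vertex.

**Shape 5** — `<polyline>` open polyline, stroke `#008000` → engrave (S289, F2821). Machine vertices: (47.948,23.479) → (82.167,133.898) → (48.411,33.107). Open path.

**Shape 6** — `<rect>` rectangle, stroke `#008000` → engrave (S289, F2821). Machine vertices: (16.956,163.158) → (25.279,163.158) → (25.279,91.141) → (16.956,91.141) → (16.956,163.158). Closed: final G1 returns to the first vertex.

(Gcodetools for Inkscape — laser output)
G21
G90
G00 X34.816 Y51.680
M3 S289
G1 X105.528 Y140.401 F2821
G1 X31.344 Y181.467
G1 X34.816 Y51.680
M5
G00 X105.727 Y115.238
M3 S605
G1 X105.198 Y101.913 F1812
G1 X96.359 Y85.035
G1 X82.736 Y66.767
G1 X67.853 Y49.269
G1 X55.235 Y34.700
G1 X48.407 Y25.222
M5
G00 X33.482 Y53.747
M3 S605
G1 X117.220 Y54.962 F1812
G1 X67.493 Y19.882
M5
G00 X66.654 Y184.865
M3 S289
G1 X127.705 Y184.865 F2821
G1 X127.705 Y92.408
G1 X66.654 Y92.408
G1 X66.654 Y184.865
M5
G00 X47.948 Y23.479
M3 S289
G1 X82.167 Y133.898 F2821
G1 X48.411 Y33.107
M5
G00 X16.956 Y163.158
M3 S289
G1 X25.279 Y163.158 F2821
G1 X25.279 Y91.141
G1 X16.956 Y91.141
G1 X16.956 Y163.158
M5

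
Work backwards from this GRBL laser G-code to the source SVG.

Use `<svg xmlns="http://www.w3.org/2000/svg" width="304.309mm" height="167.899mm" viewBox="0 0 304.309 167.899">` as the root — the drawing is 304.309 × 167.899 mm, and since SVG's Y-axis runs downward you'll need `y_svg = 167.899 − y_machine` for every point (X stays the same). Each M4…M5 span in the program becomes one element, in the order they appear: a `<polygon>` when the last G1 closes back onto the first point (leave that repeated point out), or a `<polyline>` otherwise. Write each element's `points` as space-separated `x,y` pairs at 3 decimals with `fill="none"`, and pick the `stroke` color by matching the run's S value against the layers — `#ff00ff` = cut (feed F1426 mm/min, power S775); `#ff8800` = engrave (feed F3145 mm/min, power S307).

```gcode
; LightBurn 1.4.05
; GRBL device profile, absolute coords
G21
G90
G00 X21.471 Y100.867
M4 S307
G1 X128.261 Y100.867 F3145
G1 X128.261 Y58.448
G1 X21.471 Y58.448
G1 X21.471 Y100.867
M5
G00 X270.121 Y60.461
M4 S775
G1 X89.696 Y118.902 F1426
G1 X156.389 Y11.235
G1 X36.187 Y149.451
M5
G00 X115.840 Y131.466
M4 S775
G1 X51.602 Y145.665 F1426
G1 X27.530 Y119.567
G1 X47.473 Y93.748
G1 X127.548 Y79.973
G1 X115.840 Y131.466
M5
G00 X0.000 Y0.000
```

Each laser-on run becomes one SVG element. Flip Y back into SVG space with y_svg = 167.899 − y_machine.

Run 1: the run's S307 means `#ff8800` (engrave). The run returns to its start, so emit a `<polygon>` with points (Y-flipped): 21.471,67.032 128.261,67.032 128.261,109.451 21.471,109.451.

Run 2: the run's S775 means `#ff00ff` (cut). The run is open, so emit a `<polyline>` with points (Y-flipped): 270.121,107.438 89.696,48.997 156.389,156.664 36.187,18.448.

Run 3: power S775 maps to stroke `#ff00ff` (cut). The run returns to its start, so emit a `<polygon>` with points (Y-flipped): 115.840,36.433 51.602,22.234 27.530,48.332 47.473,74.151 127.548,87.926.

<svg xmlns="http://www.w3.org/2000/svg" width="304.309mm" height="167.899mm" viewBox="0 0 304.309 167.899">
  <polygon points="21.471,67.032 128.261,67.032 128.261,109.451 21.471,109.451" fill="none" stroke="#ff8800"/>
  <polyline points="270.121,107.438 89.696,48.997 156.389,156.664 36.187,18.448" fill="none" stroke="#ff00ff"/>
  <polygon points="115.840,36.433 51.602,22.234 27.530,48.332 47.473,74.151 127.548,87.926" fill="none" stroke="#ff00ff"/>
</svg>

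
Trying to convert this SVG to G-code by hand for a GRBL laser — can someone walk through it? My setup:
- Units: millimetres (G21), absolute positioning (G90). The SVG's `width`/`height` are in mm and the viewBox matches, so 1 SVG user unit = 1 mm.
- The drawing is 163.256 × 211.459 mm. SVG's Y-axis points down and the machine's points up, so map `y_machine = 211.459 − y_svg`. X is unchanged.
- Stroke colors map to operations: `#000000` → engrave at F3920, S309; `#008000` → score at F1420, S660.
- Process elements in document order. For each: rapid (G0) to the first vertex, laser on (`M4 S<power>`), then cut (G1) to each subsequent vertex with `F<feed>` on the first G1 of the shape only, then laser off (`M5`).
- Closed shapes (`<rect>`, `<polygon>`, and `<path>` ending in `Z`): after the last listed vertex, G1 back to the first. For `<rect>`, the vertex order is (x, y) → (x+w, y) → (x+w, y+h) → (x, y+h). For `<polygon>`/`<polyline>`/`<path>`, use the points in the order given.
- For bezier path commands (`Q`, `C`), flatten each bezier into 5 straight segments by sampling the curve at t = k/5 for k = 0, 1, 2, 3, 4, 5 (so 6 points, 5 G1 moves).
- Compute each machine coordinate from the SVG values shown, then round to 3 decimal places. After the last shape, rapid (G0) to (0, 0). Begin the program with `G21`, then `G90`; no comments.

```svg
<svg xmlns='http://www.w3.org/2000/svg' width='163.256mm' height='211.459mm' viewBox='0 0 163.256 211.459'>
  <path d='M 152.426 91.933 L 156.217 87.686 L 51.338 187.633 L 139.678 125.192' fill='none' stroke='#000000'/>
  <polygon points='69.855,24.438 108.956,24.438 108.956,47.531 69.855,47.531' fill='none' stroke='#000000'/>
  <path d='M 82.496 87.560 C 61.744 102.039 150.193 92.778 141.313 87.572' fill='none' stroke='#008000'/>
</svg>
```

G21
G90
G0 X152.426 Y119.526
M4 S309
G1 X156.217 Y123.773 F3920
G1 X51.338 Y23.826
G1 X139.678 Y86.267
M5
G0 X69.855 Y187.021
M4 S309
G1 X108.956 Y187.021 F3920
G1 X108.956 Y163.928
G1 X69.855 Y163.928
G1 X69.855 Y187.021
M5
G0 X82.496 Y123.899
M4 S660
G1 X81.497 Y117.838 F1420
G1 X96.792 Y116.141
G1 X118.469 Y117.472
G1 X136.614 Y120.499
G1 X141.313 Y123.887
M5
G0 X0.000 Y0.000

viewBox `0 0 163.256 211.459` with mm width/height → 1 unit = 1 mm. Flip: y_m = 211.459 − y_svg.

**Shape 1** — `<path>` open polyline, stroke `#000000` → engrave (S309, F3920). Machine vertices: (152.426,119.526) → (156.217,123.773) → (51.338,23.826) → (139.678,86.267). Open path.

**Shape 2** — `<polygon>` rectangle, stroke `#000000` → engrave (S309, F3920). Machine vertices: (69.855,187.021) → (108.956,187.021) → (108.956,163.928) → (69.855,163.928) → (69.855,187.021). Closed: final G1 returns to the first vertex.

**Shape 3** — `<path>` cubic bezier, stroke `#008000` → score (S660, F1420). Control points (SVG): P0=(82.496,87.560), P1=(61.744,102.039), P2=(150.193,92.778), P3=(141.313,87.572); sampled at t=k/5. Machine vertices: (82.496,123.899) → (81.497,117.838) → (96.792,116.141) → (118.469,117.472) → (136.614,120.499) → (141.313,123.887). Open path.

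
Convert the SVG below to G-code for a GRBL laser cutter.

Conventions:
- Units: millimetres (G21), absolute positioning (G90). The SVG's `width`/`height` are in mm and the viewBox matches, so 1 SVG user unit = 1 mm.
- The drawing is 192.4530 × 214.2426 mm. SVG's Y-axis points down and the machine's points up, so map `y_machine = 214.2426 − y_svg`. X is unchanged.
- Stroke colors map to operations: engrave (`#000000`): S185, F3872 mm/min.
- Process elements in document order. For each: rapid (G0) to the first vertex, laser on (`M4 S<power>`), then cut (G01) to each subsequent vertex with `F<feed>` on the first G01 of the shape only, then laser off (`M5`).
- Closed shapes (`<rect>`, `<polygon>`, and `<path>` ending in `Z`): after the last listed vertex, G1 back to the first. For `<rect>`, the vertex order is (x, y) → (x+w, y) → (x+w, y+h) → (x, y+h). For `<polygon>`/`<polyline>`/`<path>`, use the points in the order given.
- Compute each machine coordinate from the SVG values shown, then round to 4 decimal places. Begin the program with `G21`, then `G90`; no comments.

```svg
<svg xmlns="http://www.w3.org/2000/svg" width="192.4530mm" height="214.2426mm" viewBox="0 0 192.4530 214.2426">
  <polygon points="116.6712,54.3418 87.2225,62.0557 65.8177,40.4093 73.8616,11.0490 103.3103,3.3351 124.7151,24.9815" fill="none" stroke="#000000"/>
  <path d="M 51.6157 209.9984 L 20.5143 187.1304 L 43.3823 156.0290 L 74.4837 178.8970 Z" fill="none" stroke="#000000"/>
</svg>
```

1 u = 1 mm; y_m = 214.2426 − y.

[1] `<polygon>` regular polygon, #000000→engrave S185 F3872: (116.6712,159.9008) → (87.2225,152.1869) → (65.8177,173.8333) → (73.8616,203.1936) → (103.3103,210.9075) → (124.7151,189.2611) → (116.6712,159.9008) (closed)

[2] `<path>` regular polygon, #000000→engrave S185 F3872: (51.6157,4.2442) → (20.5143,27.1122) → (43.3823,58.2136) → (74.4837,35.3456) → (51.6157,4.2442) (closed)

G21
G90
G0 X116.6712 Y159.9008
M4 S185
G01 X87.2225 Y152.1869 F3872
G01 X65.8177 Y173.8333
G01 X73.8616 Y203.1936
G01 X103.3103 Y210.9075
G01 X124.7151 Y189.2611
G01 X116.6712 Y159.9008
M5
G0 X51.6157 Y4.2442
M4 S185
G01 X20.5143 Y27.1122 F3872
G01 X43.3823 Y58.2136
G01 X74.4837 Y35.3456
G01 X51.6157 Y4.2442
M5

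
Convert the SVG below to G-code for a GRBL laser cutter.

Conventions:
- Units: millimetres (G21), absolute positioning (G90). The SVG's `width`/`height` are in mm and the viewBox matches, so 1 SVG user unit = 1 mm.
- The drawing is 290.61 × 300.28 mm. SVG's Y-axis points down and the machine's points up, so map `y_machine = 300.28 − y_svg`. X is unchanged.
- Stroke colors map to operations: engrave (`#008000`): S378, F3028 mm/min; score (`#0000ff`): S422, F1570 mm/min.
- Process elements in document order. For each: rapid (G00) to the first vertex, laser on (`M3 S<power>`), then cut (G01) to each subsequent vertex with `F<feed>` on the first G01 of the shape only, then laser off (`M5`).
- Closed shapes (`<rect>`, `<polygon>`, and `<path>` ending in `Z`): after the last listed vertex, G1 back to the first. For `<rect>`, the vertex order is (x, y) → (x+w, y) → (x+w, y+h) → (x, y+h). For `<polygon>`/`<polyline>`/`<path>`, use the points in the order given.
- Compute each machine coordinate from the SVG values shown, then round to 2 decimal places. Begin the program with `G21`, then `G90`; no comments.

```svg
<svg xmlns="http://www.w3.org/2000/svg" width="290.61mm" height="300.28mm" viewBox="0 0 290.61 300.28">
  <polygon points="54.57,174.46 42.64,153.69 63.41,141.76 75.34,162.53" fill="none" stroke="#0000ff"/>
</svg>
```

1 u = 1 mm; y_m = 300.28 − y.

[1] `<polygon>` regular polygon, #0000ff→score S422 F1570: (54.57,125.82) → (42.64,146.59) → (63.41,158.52) → (75.34,137.75) → (54.57,125.82) (closed)

G21
G90
G00 X54.57 Y125.82
M3 S422
G01 X42.64 Y146.59 F1570
G01 X63.41 Y158.52
G01 X75.34 Y137.75
G01 X54.57 Y125.82
M5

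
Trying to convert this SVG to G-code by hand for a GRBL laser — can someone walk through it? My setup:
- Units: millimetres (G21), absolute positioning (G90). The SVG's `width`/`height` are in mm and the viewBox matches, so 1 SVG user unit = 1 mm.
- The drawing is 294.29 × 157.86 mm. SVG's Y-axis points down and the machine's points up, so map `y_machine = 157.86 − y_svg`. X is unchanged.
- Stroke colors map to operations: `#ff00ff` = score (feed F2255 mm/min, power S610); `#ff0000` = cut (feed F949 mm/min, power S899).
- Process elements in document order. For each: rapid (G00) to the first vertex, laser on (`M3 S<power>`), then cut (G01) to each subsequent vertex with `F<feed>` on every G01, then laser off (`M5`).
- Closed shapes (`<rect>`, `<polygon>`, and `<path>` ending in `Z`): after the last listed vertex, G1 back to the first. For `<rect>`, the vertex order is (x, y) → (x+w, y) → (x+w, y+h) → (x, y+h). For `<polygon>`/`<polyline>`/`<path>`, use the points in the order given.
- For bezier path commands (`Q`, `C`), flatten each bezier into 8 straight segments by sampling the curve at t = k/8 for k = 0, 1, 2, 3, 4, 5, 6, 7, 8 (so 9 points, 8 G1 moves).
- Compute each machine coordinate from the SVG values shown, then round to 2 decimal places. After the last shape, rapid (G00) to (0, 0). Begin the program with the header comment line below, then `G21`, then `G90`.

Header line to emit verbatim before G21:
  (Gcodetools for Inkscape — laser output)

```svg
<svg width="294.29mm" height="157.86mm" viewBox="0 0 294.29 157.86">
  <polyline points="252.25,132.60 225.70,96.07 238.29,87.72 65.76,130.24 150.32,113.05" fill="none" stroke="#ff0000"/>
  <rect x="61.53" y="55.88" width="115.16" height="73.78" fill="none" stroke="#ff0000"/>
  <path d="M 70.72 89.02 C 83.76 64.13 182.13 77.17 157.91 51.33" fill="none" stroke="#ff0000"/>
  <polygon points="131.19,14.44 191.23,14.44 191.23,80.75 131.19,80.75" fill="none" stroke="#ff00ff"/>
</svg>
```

viewBox `0 0 294.29 157.86` with mm width/height → 1 unit = 1 mm. Flip: y_m = 157.86 − y_svg.

**Shape 1** — `<polyline>` open polyline, stroke `#ff0000` → cut (S899, F949). Machine vertices: (252.25,25.26) → (225.70,61.79) → (238.29,70.14) → (65.76,27.62) → (150.32,44.81). Open path.

**Shape 2** — `<rect>` rectangle, stroke `#ff0000` → cut (S899, F949). Machine vertices: (61.53,101.98) → (176.69,101.98) → (176.69,28.20) → (61.53,28.20) → (61.53,101.98). Closed: final G1 returns to the first vertex.

**Shape 3** — `<path>` cubic bezier, stroke `#ff0000` → cut (S899, F949). Control points (SVG): P0=(70.72,89.02), P1=(83.76,64.13), P2=(182.13,77.17), P3=(157.91,51.33); sampled at t=k/8. Machine vertices: (70.72,68.84) → (79.20,76.55) → (93.25,81.60) → (110.42,84.89) → (128.29,87.33) → (144.40,89.81) → (156.34,93.24) → (161.65,98.51) → (157.91,106.53). Open path.

**Shape 4** — `<polygon>` rectangle, stroke `#ff00ff` → score (S610, F2255). Machine vertices: (131.19,143.42) → (191.23,143.42) → (191.23,77.11) → (131.19,77.11) → (131.19,143.42). Closed: final G1 returns to the first vertex.

(Gcodetools for Inkscape — laser output)
G21
G90
G00 X252.25 Y25.26
M3 S899
G01 X225.70 Y61.79 F949
G01 X238.29 Y70.14 F949
G01 X65.76 Y27.62 F949
G01 X150.32 Y44.81 F949
M5
G00 X61.53 Y101.98
M3 S899
G01 X176.69 Y101.98 F949
G01 X176.69 Y28.20 F949
G01 X61.53 Y28.20 F949
G01 X61.53 Y101.98 F949
M5
G00 X70.72 Y68.84
M3 S899
G01 X79.20 Y76.55 F949
G01 X93.25 Y81.60 F949
G01 X110.42 Y84.89 F949
G01 X128.29 Y87.33 F949
G01 X144.40 Y89.81 F949
G01 X156.34 Y93.24 F949
G01 X161.65 Y98.51 F949
G01 X157.91 Y106.53 F949
M5
G00 X131.19 Y143.42
M3 S610
G01 X191.23 Y143.42 F2255
G01 X191.23 Y77.11 F2255
G01 X131.19 Y77.11 F2255
G01 X131.19 Y143.42 F2255
M5
G00 X0.00 Y0.00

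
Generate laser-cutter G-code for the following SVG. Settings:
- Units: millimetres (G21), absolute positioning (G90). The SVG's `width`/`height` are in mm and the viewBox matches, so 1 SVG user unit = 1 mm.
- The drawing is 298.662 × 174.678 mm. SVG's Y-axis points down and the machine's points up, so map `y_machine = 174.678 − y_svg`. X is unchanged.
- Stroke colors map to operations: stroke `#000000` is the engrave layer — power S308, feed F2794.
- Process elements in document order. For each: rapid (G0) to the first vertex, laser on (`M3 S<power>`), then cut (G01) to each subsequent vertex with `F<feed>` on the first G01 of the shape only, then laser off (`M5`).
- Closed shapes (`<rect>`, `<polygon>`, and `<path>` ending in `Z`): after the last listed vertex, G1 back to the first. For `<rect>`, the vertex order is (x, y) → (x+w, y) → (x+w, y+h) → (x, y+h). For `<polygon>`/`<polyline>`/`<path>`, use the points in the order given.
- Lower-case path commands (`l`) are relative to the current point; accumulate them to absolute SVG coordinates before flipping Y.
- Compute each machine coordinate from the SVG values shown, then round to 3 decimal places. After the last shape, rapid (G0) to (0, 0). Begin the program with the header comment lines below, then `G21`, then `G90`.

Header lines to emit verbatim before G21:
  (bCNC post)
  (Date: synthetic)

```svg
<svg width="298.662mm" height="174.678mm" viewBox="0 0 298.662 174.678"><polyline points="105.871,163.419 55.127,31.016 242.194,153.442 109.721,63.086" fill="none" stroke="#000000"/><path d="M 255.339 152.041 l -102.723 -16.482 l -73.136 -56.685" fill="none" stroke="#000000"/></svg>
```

Since the viewBox matches the mm dimensions, user units are millimetres directly. The only transform is the Y-flip y_m = 174.678 − y_svg.

Shape 1 is a open polyline drawn with `<polyline>`. Its stroke #000000 means engrave at S308, F2794. After flipping Y the toolpath is (105.871,11.259) → (55.127,143.662) → (242.194,21.236) → (109.721,111.592).

Shape 2 is a open polyline drawn with `<path>`. Its stroke #000000 means engrave at S308, F2794. After flipping Y the toolpath is (255.339,22.637) → (152.616,39.119) → (79.480,95.804).

(bCNC post)
(Date: synthetic)
G21
G90
G0 X105.871 Y11.259
M3 S308
G01 X55.127 Y143.662 F2794
G01 X242.194 Y21.236
G01 X109.721 Y111.592
M5
G0 X255.339 Y22.637
M3 S308
G01 X152.616 Y39.119 F2794
G01 X79.480 Y95.804
M5
G0 X0.000 Y0.000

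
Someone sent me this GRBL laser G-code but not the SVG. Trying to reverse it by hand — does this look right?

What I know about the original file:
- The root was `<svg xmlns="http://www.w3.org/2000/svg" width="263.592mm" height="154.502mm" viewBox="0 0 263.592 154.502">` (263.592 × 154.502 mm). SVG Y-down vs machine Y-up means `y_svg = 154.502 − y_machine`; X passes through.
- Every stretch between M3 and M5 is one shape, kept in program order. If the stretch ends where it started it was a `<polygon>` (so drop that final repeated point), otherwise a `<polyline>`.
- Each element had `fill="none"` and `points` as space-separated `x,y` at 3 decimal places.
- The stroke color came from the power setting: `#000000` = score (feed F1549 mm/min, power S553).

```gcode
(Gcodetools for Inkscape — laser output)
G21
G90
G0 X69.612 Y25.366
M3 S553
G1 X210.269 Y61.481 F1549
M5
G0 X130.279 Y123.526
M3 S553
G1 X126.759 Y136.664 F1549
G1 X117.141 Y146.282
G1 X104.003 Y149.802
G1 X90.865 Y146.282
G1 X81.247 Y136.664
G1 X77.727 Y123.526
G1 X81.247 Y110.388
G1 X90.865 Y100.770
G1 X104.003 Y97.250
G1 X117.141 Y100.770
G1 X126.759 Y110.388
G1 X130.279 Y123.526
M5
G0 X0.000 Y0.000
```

<svg xmlns="http://www.w3.org/2000/svg" width="263.592mm" height="154.502mm" viewBox="0 0 263.592 154.502">
  <polyline points="69.612,129.136 210.269,93.021" fill="none" stroke="#000000"/>
  <polygon points="130.279,30.976 126.759,17.838 117.141,8.220 104.003,4.700 90.865,8.220 81.247,17.838 77.727,30.976 81.247,44.114 90.865,53.732 104.003,57.252 117.141,53.732 126.759,44.114" fill="none" stroke="#000000"/>
</svg>

Each laser-on run becomes one SVG element. Flip Y back into SVG space with y_svg = 154.502 − y_machine. Every run uses S553, so all elements get stroke `#000000` (score).

Run 1: The run is open, so emit a `<polyline>` with points (Y-flipped): 69.612,129.136 210.269,93.021.

Run 2: The run returns to its start, so emit a `<polygon>` with points (Y-flipped): 130.279,30.976 126.759,17.838 117.141,8.220 104.003,4.700 90.865,8.220 81.247,17.838 77.727,30.976 81.247,44.114 90.865,53.732 104.003,57.252 117.141,53.732 126.759,44.114.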